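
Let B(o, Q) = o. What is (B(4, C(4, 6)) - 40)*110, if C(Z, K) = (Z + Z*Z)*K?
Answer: -3960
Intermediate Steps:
C(Z, K) = K*(Z + Z²) (C(Z, K) = (Z + Z²)*K = K*(Z + Z²))
(B(4, C(4, 6)) - 40)*110 = (4 - 40)*110 = -36*110 = -3960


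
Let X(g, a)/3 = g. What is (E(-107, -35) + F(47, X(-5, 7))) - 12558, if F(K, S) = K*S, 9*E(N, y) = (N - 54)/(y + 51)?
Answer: -1910033/144 ≈ -13264.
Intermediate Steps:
E(N, y) = (-54 + N)/(9*(51 + y)) (E(N, y) = ((N - 54)/(y + 51))/9 = ((-54 + N)/(51 + y))/9 = (-54 + N)/(9*(51 + y)))
X(g, a) = 3*g
(E(-107, -35) + F(47, X(-5, 7))) - 12558 = ((-54 - 107)/(9*(51 - 35)) + 47*(3*(-5))) - 12558 = ((⅑)*(-161)/16 + 47*(-15)) - 12558 = ((⅑)*(1/16)*(-161) - 705) - 12558 = (-161/144 - 705) - 12558 = -101681/144 - 12558 = -1910033/144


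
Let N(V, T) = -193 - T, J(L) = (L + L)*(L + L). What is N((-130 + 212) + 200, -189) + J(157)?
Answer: 98592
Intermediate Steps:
J(L) = 4*L**2 (J(L) = (2*L)*(2*L) = 4*L**2)
N((-130 + 212) + 200, -189) + J(157) = (-193 - 1*(-189)) + 4*157**2 = (-193 + 189) + 4*24649 = -4 + 98596 = 98592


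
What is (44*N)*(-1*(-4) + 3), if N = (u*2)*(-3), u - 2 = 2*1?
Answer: -7392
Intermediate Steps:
u = 4 (u = 2 + 2*1 = 2 + 2 = 4)
N = -24 (N = (4*2)*(-3) = 8*(-3) = -24)
(44*N)*(-1*(-4) + 3) = (44*(-24))*(-1*(-4) + 3) = -1056*(4 + 3) = -1056*7 = -7392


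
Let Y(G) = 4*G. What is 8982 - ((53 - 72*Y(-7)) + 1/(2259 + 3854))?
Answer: 42259168/6113 ≈ 6913.0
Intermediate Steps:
8982 - ((53 - 72*Y(-7)) + 1/(2259 + 3854)) = 8982 - ((53 - 288*(-7)) + 1/(2259 + 3854)) = 8982 - ((53 - 72*(-28)) + 1/6113) = 8982 - ((53 + 2016) + 1/6113) = 8982 - (2069 + 1/6113) = 8982 - 1*12647798/6113 = 8982 - 12647798/6113 = 42259168/6113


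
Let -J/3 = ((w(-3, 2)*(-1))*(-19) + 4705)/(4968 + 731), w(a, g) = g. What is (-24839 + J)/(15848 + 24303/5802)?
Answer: -273799648460/174720699967 ≈ -1.5671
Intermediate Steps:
J = -14229/5699 (J = -3*((2*(-1))*(-19) + 4705)/(4968 + 731) = -3*(-2*(-19) + 4705)/5699 = -3*(38 + 4705)/5699 = -14229/5699 ≈ -2.4968)
(-24839 + J)/(15848 + 24303/5802) = (-24839 - 14229/5699)/(15848 + 24303/5802) = -141571690/(5699*(15848 + 24303*(1/5802))) = -141571690/(5699*(15848 + 8101/1934)) = -141571690/(5699*30658133/1934) = -141571690/5699*1934/30658133 = -273799648460/174720699967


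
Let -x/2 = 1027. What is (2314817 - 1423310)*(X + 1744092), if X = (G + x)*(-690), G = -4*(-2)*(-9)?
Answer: 2862657505224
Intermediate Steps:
x = -2054 (x = -2*1027 = -2054)
G = -72 (G = 8*(-9) = -72)
X = 1466940 (X = (-72 - 2054)*(-690) = -2126*(-690) = 1466940)
(2314817 - 1423310)*(X + 1744092) = (2314817 - 1423310)*(1466940 + 1744092) = 891507*3211032 = 2862657505224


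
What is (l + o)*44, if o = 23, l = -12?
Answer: 484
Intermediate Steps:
(l + o)*44 = (-12 + 23)*44 = 11*44 = 484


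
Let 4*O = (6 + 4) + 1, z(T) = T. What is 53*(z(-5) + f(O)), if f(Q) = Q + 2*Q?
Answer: 689/4 ≈ 172.25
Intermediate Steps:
O = 11/4 (O = ((6 + 4) + 1)/4 = (10 + 1)/4 = (¼)*11 = 11/4 ≈ 2.7500)
f(Q) = 3*Q
53*(z(-5) + f(O)) = 53*(-5 + 3*(11/4)) = 53*(-5 + 33/4) = 53*(13/4) = 689/4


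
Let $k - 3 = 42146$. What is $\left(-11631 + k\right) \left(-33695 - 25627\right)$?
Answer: $-1810388796$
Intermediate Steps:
$k = 42149$ ($k = 3 + 42146 = 42149$)
$\left(-11631 + k\right) \left(-33695 - 25627\right) = \left(-11631 + 42149\right) \left(-33695 - 25627\right) = 30518 \left(-59322\right) = -1810388796$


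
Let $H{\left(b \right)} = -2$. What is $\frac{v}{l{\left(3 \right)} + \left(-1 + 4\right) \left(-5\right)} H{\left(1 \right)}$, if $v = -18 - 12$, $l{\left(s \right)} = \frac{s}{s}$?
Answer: $- \frac{30}{7} \approx -4.2857$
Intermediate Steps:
$l{\left(s \right)} = 1$
$v = -30$ ($v = -18 - 12 = -30$)
$\frac{v}{l{\left(3 \right)} + \left(-1 + 4\right) \left(-5\right)} H{\left(1 \right)} = - \frac{30}{1 + \left(-1 + 4\right) \left(-5\right)} \left(-2\right) = - \frac{30}{1 + 3 \left(-5\right)} \left(-2\right) = - \frac{30}{1 - 15} \left(-2\right) = - \frac{30}{-14} \left(-2\right) = \left(-30\right) \left(- \frac{1}{14}\right) \left(-2\right) = \frac{15}{7} \left(-2\right) = - \frac{30}{7}$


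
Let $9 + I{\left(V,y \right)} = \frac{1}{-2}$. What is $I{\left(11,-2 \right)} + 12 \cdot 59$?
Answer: $\frac{1397}{2} \approx 698.5$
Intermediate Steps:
$I{\left(V,y \right)} = - \frac{19}{2}$ ($I{\left(V,y \right)} = -9 + \frac{1}{-2} = -9 - \frac{1}{2} = - \frac{19}{2}$)
$I{\left(11,-2 \right)} + 12 \cdot 59 = - \frac{19}{2} + 12 \cdot 59 = - \frac{19}{2} + 708 = \frac{1397}{2}$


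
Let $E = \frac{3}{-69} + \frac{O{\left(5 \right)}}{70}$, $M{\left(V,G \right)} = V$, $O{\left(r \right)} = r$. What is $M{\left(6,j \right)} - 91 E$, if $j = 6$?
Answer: $\frac{159}{46} \approx 3.4565$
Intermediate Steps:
$E = \frac{9}{322}$ ($E = \frac{3}{-69} + \frac{5}{70} = 3 \left(- \frac{1}{69}\right) + 5 \cdot \frac{1}{70} = - \frac{1}{23} + \frac{1}{14} = \frac{9}{322} \approx 0.02795$)
$M{\left(6,j \right)} - 91 E = 6 - \frac{117}{46} = \frac{159}{46}$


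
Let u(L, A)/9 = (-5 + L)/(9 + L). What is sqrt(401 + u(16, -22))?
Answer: 2*sqrt(2531)/5 ≈ 20.124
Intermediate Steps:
u(L, A) = 9*(-5 + L)/(9 + L) (u(L, A) = 9*((-5 + L)/(9 + L)) = 9*(-5 + L)/(9 + L))
sqrt(401 + u(16, -22)) = sqrt(401 + 9*(-5 + 16)/(9 + 16)) = sqrt(401 + 9*11/25) = sqrt(401 + 9*(1/25)*11) = sqrt(401 + 99/25) = sqrt(10124/25) = 2*sqrt(2531)/5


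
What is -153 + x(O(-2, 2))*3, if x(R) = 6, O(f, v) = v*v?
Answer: -135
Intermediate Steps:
O(f, v) = v**2
-153 + x(O(-2, 2))*3 = -153 + 6*3 = -153 + 18 = -135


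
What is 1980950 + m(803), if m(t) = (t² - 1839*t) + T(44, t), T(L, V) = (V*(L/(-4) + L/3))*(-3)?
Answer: 1140209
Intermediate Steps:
T(L, V) = -L*V/4 (T(L, V) = (V*(L*(-¼) + L*(⅓)))*(-3) = (V*(-L/4 + L/3))*(-3) = (V*(L/12))*(-3) = (L*V/12)*(-3) = -L*V/4)
m(t) = t² - 1850*t (m(t) = (t² - 1839*t) - ¼*44*t = (t² - 1839*t) - 11*t = t² - 1850*t)
1980950 + m(803) = 1980950 + 803*(-1850 + 803) = 1980950 + 803*(-1047) = 1980950 - 840741 = 1140209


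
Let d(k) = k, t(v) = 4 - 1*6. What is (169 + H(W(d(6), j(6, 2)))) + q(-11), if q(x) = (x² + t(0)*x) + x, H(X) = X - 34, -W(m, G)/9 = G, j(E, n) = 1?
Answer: 258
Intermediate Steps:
t(v) = -2 (t(v) = 4 - 6 = -2)
W(m, G) = -9*G
H(X) = -34 + X
q(x) = x² - x (q(x) = (x² - 2*x) + x = x² - x)
(169 + H(W(d(6), j(6, 2)))) + q(-11) = (169 + (-34 - 9*1)) - 11*(-1 - 11) = (169 + (-34 - 9)) - 11*(-12) = (169 - 43) + 132 = 126 + 132 = 258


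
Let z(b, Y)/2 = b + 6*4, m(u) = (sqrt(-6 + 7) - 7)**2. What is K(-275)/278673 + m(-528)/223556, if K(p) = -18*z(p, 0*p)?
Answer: 169173687/5191585099 ≈ 0.032586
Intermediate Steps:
m(u) = 36 (m(u) = (sqrt(1) - 7)**2 = (1 - 7)**2 = (-6)**2 = 36)
z(b, Y) = 48 + 2*b (z(b, Y) = 2*(b + 6*4) = 2*(b + 24) = 2*(24 + b) = 48 + 2*b)
K(p) = -864 - 36*p (K(p) = -18*(48 + 2*p) = -864 - 36*p)
K(-275)/278673 + m(-528)/223556 = (-864 - 36*(-275))/278673 + 36/223556 = (-864 + 9900)*(1/278673) + 36*(1/223556) = 9036*(1/278673) + 9/55889 = 3012/92891 + 9/55889 = 169173687/5191585099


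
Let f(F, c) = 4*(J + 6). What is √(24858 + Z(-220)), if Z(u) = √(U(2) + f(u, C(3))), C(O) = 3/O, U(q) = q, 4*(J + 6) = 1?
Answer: √(24858 + √3) ≈ 157.67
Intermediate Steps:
J = -23/4 (J = -6 + (¼)*1 = -6 + ¼ = -23/4 ≈ -5.7500)
f(F, c) = 1 (f(F, c) = 4*(-23/4 + 6) = 4*(¼) = 1)
Z(u) = √3 (Z(u) = √(2 + 1) = √3)
√(24858 + Z(-220)) = √(24858 + √3)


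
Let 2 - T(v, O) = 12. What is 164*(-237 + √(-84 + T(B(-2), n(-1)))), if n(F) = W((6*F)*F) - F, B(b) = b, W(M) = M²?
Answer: -38868 + 164*I*√94 ≈ -38868.0 + 1590.0*I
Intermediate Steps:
n(F) = -F + 36*F⁴ (n(F) = ((6*F)*F)² - F = (6*F²)² - F = 36*F⁴ - F = -F + 36*F⁴)
T(v, O) = -10 (T(v, O) = 2 - 1*12 = 2 - 12 = -10)
164*(-237 + √(-84 + T(B(-2), n(-1)))) = 164*(-237 + √(-84 - 10)) = 164*(-237 + √(-94)) = 164*(-237 + I*√94) = -38868 + 164*I*√94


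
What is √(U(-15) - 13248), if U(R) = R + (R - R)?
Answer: I*√13263 ≈ 115.17*I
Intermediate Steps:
U(R) = R (U(R) = R + 0 = R)
√(U(-15) - 13248) = √(-15 - 13248) = √(-13263) = I*√13263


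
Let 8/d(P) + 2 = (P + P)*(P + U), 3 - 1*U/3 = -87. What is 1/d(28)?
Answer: 8343/4 ≈ 2085.8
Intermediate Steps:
U = 270 (U = 9 - 3*(-87) = 9 + 261 = 270)
d(P) = 8/(-2 + 2*P*(270 + P)) (d(P) = 8/(-2 + (P + P)*(P + 270)) = 8/(-2 + (2*P)*(270 + P)) = 8/(-2 + 2*P*(270 + P)))
1/d(28) = 1/(4/(-1 + 28**2 + 270*28)) = 1/(4/(-1 + 784 + 7560)) = 1/(4/8343) = 8343/4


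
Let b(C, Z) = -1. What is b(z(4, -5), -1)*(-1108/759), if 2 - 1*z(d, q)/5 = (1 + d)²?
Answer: 1108/759 ≈ 1.4598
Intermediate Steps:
z(d, q) = 10 - 5*(1 + d)²
b(z(4, -5), -1)*(-1108/759) = -(-1108)/759 = -1*(-1108/759) = 1108/759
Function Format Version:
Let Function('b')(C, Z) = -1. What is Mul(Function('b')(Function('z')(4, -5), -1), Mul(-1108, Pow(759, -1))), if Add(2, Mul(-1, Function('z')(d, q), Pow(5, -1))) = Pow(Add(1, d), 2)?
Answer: Rational(1108, 759) ≈ 1.4598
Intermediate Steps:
Function('z')(d, q) = Add(10, Mul(-5, Pow(Add(1, d), 2)))
Mul(Function('b')(Function('z')(4, -5), -1), Mul(-1108, Pow(759, -1))) = Mul(-1, Mul(-1108, Pow(759, -1))) = Mul(-1, Mul(-1108, Rational(1, 759))) = Mul(-1, Rational(-1108, 759)) = Rational(1108, 759)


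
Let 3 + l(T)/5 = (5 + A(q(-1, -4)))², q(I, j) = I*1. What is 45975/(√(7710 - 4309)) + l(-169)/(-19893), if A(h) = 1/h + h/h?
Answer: -110/19893 + 45975*√3401/3401 ≈ 788.34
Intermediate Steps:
q(I, j) = I
A(h) = 1 + 1/h (A(h) = 1/h + 1 = 1 + 1/h)
l(T) = 110 (l(T) = -15 + 5*(5 + (1 - 1)/(-1))² = -15 + 5*(5 - 1*0)² = -15 + 5*(5 + 0)² = -15 + 5*5² = -15 + 5*25 = -15 + 125 = 110)
45975/(√(7710 - 4309)) + l(-169)/(-19893) = 45975/(√(7710 - 4309)) + 110/(-19893) = 45975/(√3401) + 110*(-1/19893) = 45975*(√3401/3401) - 110/19893 = 45975*√3401/3401 - 110/19893 = -110/19893 + 45975*√3401/3401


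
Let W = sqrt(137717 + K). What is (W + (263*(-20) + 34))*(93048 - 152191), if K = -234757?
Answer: 309081318 - 236572*I*sqrt(6065) ≈ 3.0908e+8 - 1.8424e+7*I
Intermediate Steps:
W = 4*I*sqrt(6065) (W = sqrt(137717 - 234757) = sqrt(-97040) = 4*I*sqrt(6065) ≈ 311.51*I)
(W + (263*(-20) + 34))*(93048 - 152191) = (4*I*sqrt(6065) + (263*(-20) + 34))*(93048 - 152191) = (4*I*sqrt(6065) + (-5260 + 34))*(-59143) = (4*I*sqrt(6065) - 5226)*(-59143) = (-5226 + 4*I*sqrt(6065))*(-59143) = 309081318 - 236572*I*sqrt(6065)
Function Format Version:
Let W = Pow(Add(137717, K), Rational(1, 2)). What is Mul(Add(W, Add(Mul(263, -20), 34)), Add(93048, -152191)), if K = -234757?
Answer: Add(309081318, Mul(-236572, I, Pow(6065, Rational(1, 2)))) ≈ Add(3.0908e+8, Mul(-1.8424e+7, I))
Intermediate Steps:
W = Mul(4, I, Pow(6065, Rational(1, 2))) (W = Pow(Add(137717, -234757), Rational(1, 2)) = Pow(-97040, Rational(1, 2)) = Mul(4, I, Pow(6065, Rational(1, 2))) ≈ Mul(311.51, I))
Mul(Add(W, Add(Mul(263, -20), 34)), Add(93048, -152191)) = Mul(Add(Mul(4, I, Pow(6065, Rational(1, 2))), Add(Mul(263, -20), 34)), Add(93048, -152191)) = Mul(Add(Mul(4, I, Pow(6065, Rational(1, 2))), Add(-5260, 34)), -59143) = Mul(Add(Mul(4, I, Pow(6065, Rational(1, 2))), -5226), -59143) = Mul(Add(-5226, Mul(4, I, Pow(6065, Rational(1, 2)))), -59143) = Add(309081318, Mul(-236572, I, Pow(6065, Rational(1, 2))))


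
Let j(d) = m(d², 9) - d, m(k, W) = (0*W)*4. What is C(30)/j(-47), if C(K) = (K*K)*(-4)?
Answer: -3600/47 ≈ -76.596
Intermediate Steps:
C(K) = -4*K² (C(K) = K²*(-4) = -4*K²)
m(k, W) = 0 (m(k, W) = 0*4 = 0)
j(d) = -d (j(d) = 0 - d = -d)
C(30)/j(-47) = (-4*30²)/((-1*(-47))) = -4*900/47 = -3600*1/47 = -3600/47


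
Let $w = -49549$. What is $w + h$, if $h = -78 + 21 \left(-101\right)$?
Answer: $-51748$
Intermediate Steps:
$h = -2199$ ($h = -78 - 2121 = -2199$)
$w + h = -49549 - 2199 = -51748$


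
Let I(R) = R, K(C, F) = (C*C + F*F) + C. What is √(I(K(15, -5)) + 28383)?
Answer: 2*√7162 ≈ 169.26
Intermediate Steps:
K(C, F) = C + C² + F² (K(C, F) = (C² + F²) + C = C + C² + F²)
√(I(K(15, -5)) + 28383) = √((15 + 15² + (-5)²) + 28383) = √((15 + 225 + 25) + 28383) = √(265 + 28383) = √28648 = 2*√7162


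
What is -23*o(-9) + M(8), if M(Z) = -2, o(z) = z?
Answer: 205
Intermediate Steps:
-23*o(-9) + M(8) = -23*(-9) - 2 = 207 - 2 = 205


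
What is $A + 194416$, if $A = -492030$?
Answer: $-297614$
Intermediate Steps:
$A + 194416 = -492030 + 194416 = -297614$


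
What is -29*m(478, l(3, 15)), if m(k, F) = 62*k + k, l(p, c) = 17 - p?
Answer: -873306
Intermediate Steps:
m(k, F) = 63*k
-29*m(478, l(3, 15)) = -1827*478 = -29*30114 = -873306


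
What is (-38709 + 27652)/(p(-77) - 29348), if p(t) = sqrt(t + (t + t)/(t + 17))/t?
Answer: 25848170040/68607406561 - 11057*I*sqrt(66990)/1989614790269 ≈ 0.37675 - 1.4384e-6*I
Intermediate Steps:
p(t) = sqrt(t + 2*t/(17 + t))/t (p(t) = sqrt(t + (2*t)/(17 + t))/t = sqrt(t + 2*t/(17 + t))/t)
(-38709 + 27652)/(p(-77) - 29348) = (-38709 + 27652)/(sqrt(-77*(19 - 77)/(17 - 77))/(-77) - 29348) = -11057/(-I*sqrt(4466)*sqrt(-1/(-60))/77 - 29348) = -11057/(-I*sqrt(66990)/30/77 - 29348) = -11057/(-I*sqrt(66990)/2310 - 29348) = -11057/(-29348 - I*sqrt(66990)/2310)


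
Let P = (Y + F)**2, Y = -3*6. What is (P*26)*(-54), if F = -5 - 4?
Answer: -1023516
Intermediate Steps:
Y = -18
F = -9
P = 729 (P = (-18 - 9)**2 = (-27)**2 = 729)
(P*26)*(-54) = (729*26)*(-54) = 18954*(-54) = -1023516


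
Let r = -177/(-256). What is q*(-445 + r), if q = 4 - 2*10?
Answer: 113743/16 ≈ 7108.9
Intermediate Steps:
r = 177/256 (r = -177*(-1/256) = 177/256 ≈ 0.69141)
q = -16 (q = 4 - 20 = -16)
q*(-445 + r) = -16*(-445 + 177/256) = -16*(-113743/256) = 113743/16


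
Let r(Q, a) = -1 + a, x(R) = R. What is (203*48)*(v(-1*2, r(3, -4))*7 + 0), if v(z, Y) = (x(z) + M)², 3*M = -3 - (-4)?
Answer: 568400/3 ≈ 1.8947e+5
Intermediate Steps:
M = ⅓ (M = (-3 - (-4))/3 = (-3 - 1*(-4))/3 = (-3 + 4)/3 = (⅓)*1 = ⅓ ≈ 0.33333)
v(z, Y) = (⅓ + z)² (v(z, Y) = (z + ⅓)² = (⅓ + z)²)
(203*48)*(v(-1*2, r(3, -4))*7 + 0) = (203*48)*(((1 + 3*(-1*2))²/9)*7 + 0) = 9744*(((1 + 3*(-2))²/9)*7 + 0) = 9744*(((1 - 6)²/9)*7 + 0) = 9744*(((⅑)*(-5)²)*7 + 0) = 9744*(((⅑)*25)*7 + 0) = 9744*((25/9)*7 + 0) = 9744*(175/9 + 0) = 9744*(175/9) = 568400/3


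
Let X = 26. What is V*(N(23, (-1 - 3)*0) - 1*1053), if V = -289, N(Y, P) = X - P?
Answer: 296803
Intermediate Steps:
N(Y, P) = 26 - P
V*(N(23, (-1 - 3)*0) - 1*1053) = -289*((26 - (-1 - 3)*0) - 1*1053) = -289*((26 - (-4)*0) - 1053) = -289*((26 - 1*0) - 1053) = -289*((26 + 0) - 1053) = -289*(26 - 1053) = -289*(-1027) = 296803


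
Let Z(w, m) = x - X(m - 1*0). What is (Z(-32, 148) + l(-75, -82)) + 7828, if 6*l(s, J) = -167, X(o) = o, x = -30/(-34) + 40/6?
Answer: 781291/102 ≈ 7659.7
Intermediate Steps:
x = 385/51 (x = -30*(-1/34) + 40*(⅙) = 15/17 + 20/3 = 385/51 ≈ 7.5490)
l(s, J) = -167/6 (l(s, J) = (⅙)*(-167) = -167/6)
Z(w, m) = 385/51 - m (Z(w, m) = 385/51 - (m - 1*0) = 385/51 - (m + 0) = 385/51 - m)
(Z(-32, 148) + l(-75, -82)) + 7828 = ((385/51 - 1*148) - 167/6) + 7828 = ((385/51 - 148) - 167/6) + 7828 = (-7163/51 - 167/6) + 7828 = -17165/102 + 7828 = 781291/102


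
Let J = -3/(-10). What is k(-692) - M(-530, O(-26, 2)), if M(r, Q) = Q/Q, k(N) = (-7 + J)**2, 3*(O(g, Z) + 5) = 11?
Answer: 4389/100 ≈ 43.890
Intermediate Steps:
J = 3/10 (J = -3*(-1/10) = 3/10 ≈ 0.30000)
O(g, Z) = -4/3 (O(g, Z) = -5 + (1/3)*11 = -5 + 11/3 = -4/3)
k(N) = 4489/100 (k(N) = (-7 + 3/10)**2 = (-67/10)**2 = 4489/100)
M(r, Q) = 1
k(-692) - M(-530, O(-26, 2)) = 4489/100 - 1*1 = 4489/100 - 1 = 4389/100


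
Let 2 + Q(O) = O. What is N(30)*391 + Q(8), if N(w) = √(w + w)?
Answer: 6 + 782*√15 ≈ 3034.7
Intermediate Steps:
Q(O) = -2 + O
N(w) = √2*√w (N(w) = √(2*w) = √2*√w)
N(30)*391 + Q(8) = (√2*√30)*391 + (-2 + 8) = (2*√15)*391 + 6 = 782*√15 + 6 = 6 + 782*√15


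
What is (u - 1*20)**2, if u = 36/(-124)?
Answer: 395641/961 ≈ 411.70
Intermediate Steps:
u = -9/31 (u = 36*(-1/124) = -9/31 ≈ -0.29032)
(u - 1*20)**2 = (-9/31 - 1*20)**2 = (-9/31 - 20)**2 = (-629/31)**2 = 395641/961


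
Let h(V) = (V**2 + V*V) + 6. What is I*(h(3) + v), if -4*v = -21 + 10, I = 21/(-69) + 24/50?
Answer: 10807/2300 ≈ 4.6987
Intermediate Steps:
h(V) = 6 + 2*V**2 (h(V) = (V**2 + V**2) + 6 = 2*V**2 + 6 = 6 + 2*V**2)
I = 101/575 (I = 21*(-1/69) + 24*(1/50) = -7/23 + 12/25 = 101/575 ≈ 0.17565)
v = 11/4 (v = -(-21 + 10)/4 = -1/4*(-11) = 11/4 ≈ 2.7500)
I*(h(3) + v) = 101*((6 + 2*3**2) + 11/4)/575 = 101*((6 + 2*9) + 11/4)/575 = 101*((6 + 18) + 11/4)/575 = 101*(24 + 11/4)/575 = (101/575)*(107/4) = 10807/2300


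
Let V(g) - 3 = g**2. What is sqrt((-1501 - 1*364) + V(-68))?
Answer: sqrt(2762) ≈ 52.555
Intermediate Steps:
V(g) = 3 + g**2
sqrt((-1501 - 1*364) + V(-68)) = sqrt((-1501 - 1*364) + (3 + (-68)**2)) = sqrt((-1501 - 364) + (3 + 4624)) = sqrt(-1865 + 4627) = sqrt(2762)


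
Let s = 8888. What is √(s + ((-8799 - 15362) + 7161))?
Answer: 52*I*√3 ≈ 90.067*I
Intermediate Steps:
√(s + ((-8799 - 15362) + 7161)) = √(8888 + ((-8799 - 15362) + 7161)) = √(8888 + (-24161 + 7161)) = √(8888 - 17000) = √(-8112) = 52*I*√3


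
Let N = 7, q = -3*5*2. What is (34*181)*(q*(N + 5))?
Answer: -2215440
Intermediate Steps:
q = -30 (q = -15*2 = -30)
(34*181)*(q*(N + 5)) = (34*181)*(-30*(7 + 5)) = 6154*(-30*12) = 6154*(-360) = -2215440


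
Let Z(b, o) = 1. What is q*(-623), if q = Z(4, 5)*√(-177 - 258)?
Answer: -623*I*√435 ≈ -12994.0*I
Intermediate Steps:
q = I*√435 (q = 1*√(-177 - 258) = 1*√(-435) = 1*(I*√435) = I*√435 ≈ 20.857*I)
q*(-623) = (I*√435)*(-623) = -623*I*√435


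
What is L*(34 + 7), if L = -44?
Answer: -1804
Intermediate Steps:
L*(34 + 7) = -44*(34 + 7) = -44*41 = -1804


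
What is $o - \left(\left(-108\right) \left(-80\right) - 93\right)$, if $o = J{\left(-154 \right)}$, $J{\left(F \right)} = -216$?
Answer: $-8763$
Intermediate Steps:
$o = -216$
$o - \left(\left(-108\right) \left(-80\right) - 93\right) = -216 - \left(\left(-108\right) \left(-80\right) - 93\right) = -216 - \left(8640 - 93\right) = -216 - 8547 = -8763$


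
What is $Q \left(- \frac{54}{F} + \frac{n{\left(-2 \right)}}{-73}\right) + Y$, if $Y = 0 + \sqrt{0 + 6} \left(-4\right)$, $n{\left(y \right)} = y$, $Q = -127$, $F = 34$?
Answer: $\frac{245999}{1241} - 4 \sqrt{6} \approx 188.43$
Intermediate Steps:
$Y = - 4 \sqrt{6}$ ($Y = 0 + \sqrt{6} \left(-4\right) = 0 - 4 \sqrt{6} = - 4 \sqrt{6} \approx -9.798$)
$Q \left(- \frac{54}{F} + \frac{n{\left(-2 \right)}}{-73}\right) + Y = - 127 \left(- \frac{54}{34} - \frac{2}{-73}\right) - 4 \sqrt{6} = - 127 \left(\left(-54\right) \frac{1}{34} - - \frac{2}{73}\right) - 4 \sqrt{6} = - 127 \left(- \frac{27}{17} + \frac{2}{73}\right) - 4 \sqrt{6} = \left(-127\right) \left(- \frac{1937}{1241}\right) - 4 \sqrt{6} = \frac{245999}{1241} - 4 \sqrt{6}$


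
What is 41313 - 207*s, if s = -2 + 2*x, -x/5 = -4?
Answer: 33447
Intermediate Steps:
x = 20 (x = -5*(-4) = 20)
s = 38 (s = -2 + 2*20 = -2 + 40 = 38)
41313 - 207*s = 41313 - 207*38 = 41313 - 1*7866 = 41313 - 7866 = 33447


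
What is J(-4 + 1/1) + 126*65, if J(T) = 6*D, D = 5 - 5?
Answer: 8190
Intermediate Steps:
D = 0
J(T) = 0 (J(T) = 6*0 = 0)
J(-4 + 1/1) + 126*65 = 0 + 126*65 = 0 + 8190 = 8190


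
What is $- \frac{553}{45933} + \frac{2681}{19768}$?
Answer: $\frac{16030667}{129714792} \approx 0.12358$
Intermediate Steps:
$- \frac{553}{45933} + \frac{2681}{19768} = \left(-553\right) \frac{1}{45933} + 2681 \cdot \frac{1}{19768} = - \frac{553}{45933} + \frac{383}{2824} = \frac{16030667}{129714792}$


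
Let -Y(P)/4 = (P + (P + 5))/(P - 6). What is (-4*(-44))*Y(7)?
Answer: -13376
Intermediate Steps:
Y(P) = -4*(5 + 2*P)/(-6 + P) (Y(P) = -4*(P + (P + 5))/(P - 6) = -4*(P + (5 + P))/(-6 + P) = -4*(5 + 2*P)/(-6 + P))
(-4*(-44))*Y(7) = (-4*(-44))*(4*(-5 - 2*7)/(-6 + 7)) = 176*(4*(-5 - 14)/1) = 176*(4*1*(-19)) = 176*(-76) = -13376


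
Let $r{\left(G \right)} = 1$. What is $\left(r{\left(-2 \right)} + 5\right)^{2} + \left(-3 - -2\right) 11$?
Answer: $25$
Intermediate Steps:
$\left(r{\left(-2 \right)} + 5\right)^{2} + \left(-3 - -2\right) 11 = \left(1 + 5\right)^{2} + \left(-3 - -2\right) 11 = 6^{2} + \left(-3 + 2\right) 11 = 36 - 11 = 25$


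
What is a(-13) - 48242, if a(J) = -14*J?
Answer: -48060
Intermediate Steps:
a(-13) - 48242 = -14*(-13) - 48242 = 182 - 48242 = -48060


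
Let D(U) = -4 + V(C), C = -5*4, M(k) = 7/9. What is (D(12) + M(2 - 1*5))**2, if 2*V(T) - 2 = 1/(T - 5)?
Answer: 1018081/202500 ≈ 5.0276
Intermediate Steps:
M(k) = 7/9 (M(k) = 7*(1/9) = 7/9)
C = -20
V(T) = 1 + 1/(2*(-5 + T)) (V(T) = 1 + 1/(2*(T - 5)) = 1 + 1/(2*(-5 + T)))
D(U) = -151/50 (D(U) = -4 + (-9/2 - 20)/(-5 - 20) = -4 - 49/2/(-25) = -4 - 1/25*(-49/2) = -4 + 49/50 = -151/50)
(D(12) + M(2 - 1*5))**2 = (-151/50 + 7/9)**2 = (-1009/450)**2 = 1018081/202500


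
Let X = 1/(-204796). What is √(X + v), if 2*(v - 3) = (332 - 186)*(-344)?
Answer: 3*I*√29252962593915/102398 ≈ 158.46*I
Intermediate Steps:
X = -1/204796 ≈ -4.8829e-6
v = -25109 (v = 3 + ((332 - 186)*(-344))/2 = 3 + (146*(-344))/2 = 3 + (½)*(-50224) = 3 - 25112 = -25109)
√(X + v) = √(-1/204796 - 25109) = √(-5142222765/204796) = 3*I*√29252962593915/102398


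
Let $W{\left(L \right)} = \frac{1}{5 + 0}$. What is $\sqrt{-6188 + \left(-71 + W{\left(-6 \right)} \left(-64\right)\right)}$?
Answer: $\frac{i \sqrt{156795}}{5} \approx 79.195 i$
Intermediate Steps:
$W{\left(L \right)} = \frac{1}{5}$
$\sqrt{-6188 + \left(-71 + W{\left(-6 \right)} \left(-64\right)\right)} = \sqrt{-6188 + \left(-71 + \frac{1}{5} \left(-64\right)\right)} = \sqrt{-6188 - \frac{419}{5}} = \sqrt{- \frac{31359}{5}} = \frac{i \sqrt{156795}}{5}$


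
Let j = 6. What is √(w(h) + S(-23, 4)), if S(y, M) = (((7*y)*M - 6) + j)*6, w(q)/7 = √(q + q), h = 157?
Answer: √(-3864 + 7*√314) ≈ 61.155*I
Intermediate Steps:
w(q) = 7*√2*√q (w(q) = 7*√(q + q) = 7*√(2*q) = 7*(√2*√q) = 7*√2*√q)
S(y, M) = 42*M*y (S(y, M) = (((7*y)*M - 6) + 6)*6 = ((7*M*y - 6) + 6)*6 = ((-6 + 7*M*y) + 6)*6 = (7*M*y)*6 = 42*M*y)
√(w(h) + S(-23, 4)) = √(7*√2*√157 + 42*4*(-23)) = √(7*√314 - 3864) = √(-3864 + 7*√314)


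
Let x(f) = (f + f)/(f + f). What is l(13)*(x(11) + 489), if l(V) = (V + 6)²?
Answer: 176890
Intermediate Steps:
l(V) = (6 + V)²
x(f) = 1 (x(f) = (2*f)/((2*f)) = (2*f)*(1/(2*f)) = 1)
l(13)*(x(11) + 489) = (6 + 13)²*(1 + 489) = 19²*490 = 361*490 = 176890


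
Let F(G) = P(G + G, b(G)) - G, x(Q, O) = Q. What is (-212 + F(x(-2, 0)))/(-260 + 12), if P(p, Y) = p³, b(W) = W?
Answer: 137/124 ≈ 1.1048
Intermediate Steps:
F(G) = -G + 8*G³ (F(G) = (G + G)³ - G = (2*G)³ - G = 8*G³ - G = -G + 8*G³)
(-212 + F(x(-2, 0)))/(-260 + 12) = (-212 + (-1*(-2) + 8*(-2)³))/(-260 + 12) = (-212 + (2 + 8*(-8)))/(-248) = (-212 + (2 - 64))*(-1/248) = (-212 - 62)*(-1/248) = -274*(-1/248) = 137/124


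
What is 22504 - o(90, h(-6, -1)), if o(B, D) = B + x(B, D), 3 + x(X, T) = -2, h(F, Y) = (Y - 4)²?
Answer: 22419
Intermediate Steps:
h(F, Y) = (-4 + Y)²
x(X, T) = -5 (x(X, T) = -3 - 2 = -5)
o(B, D) = -5 + B (o(B, D) = B - 5 = -5 + B)
22504 - o(90, h(-6, -1)) = 22504 - (-5 + 90) = 22504 - 1*85 = 22504 - 85 = 22419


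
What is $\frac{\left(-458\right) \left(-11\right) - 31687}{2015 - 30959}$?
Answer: $\frac{987}{1072} \approx 0.92071$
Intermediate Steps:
$\frac{\left(-458\right) \left(-11\right) - 31687}{2015 - 30959} = \frac{5038 - 31687}{-28944} = \left(-26649\right) \left(- \frac{1}{28944}\right) = \frac{987}{1072}$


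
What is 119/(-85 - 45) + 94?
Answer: 12101/130 ≈ 93.085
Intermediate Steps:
119/(-85 - 45) + 94 = 119/(-130) + 94 = 119*(-1/130) + 94 = -119/130 + 94 = 12101/130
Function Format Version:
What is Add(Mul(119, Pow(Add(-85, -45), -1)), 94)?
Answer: Rational(12101, 130) ≈ 93.085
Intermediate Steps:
Add(Mul(119, Pow(Add(-85, -45), -1)), 94) = Add(Mul(119, Pow(-130, -1)), 94) = Add(Mul(119, Rational(-1, 130)), 94) = Add(Rational(-119, 130), 94) = Rational(12101, 130)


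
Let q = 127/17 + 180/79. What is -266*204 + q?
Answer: -72863459/1343 ≈ -54254.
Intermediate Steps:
q = 13093/1343 (q = 127*(1/17) + 180*(1/79) = 127/17 + 180/79 = 13093/1343 ≈ 9.7491)
-266*204 + q = -266*204 + 13093/1343 = -54264 + 13093/1343 = -72863459/1343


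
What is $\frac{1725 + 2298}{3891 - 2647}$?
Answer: $\frac{4023}{1244} \approx 3.2339$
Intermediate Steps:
$\frac{1725 + 2298}{3891 - 2647} = \frac{4023}{1244}$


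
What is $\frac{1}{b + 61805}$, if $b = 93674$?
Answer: $\frac{1}{155479} \approx 6.4317 \cdot 10^{-6}$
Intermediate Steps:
$\frac{1}{b + 61805} = \frac{1}{93674 + 61805} = \frac{1}{155479}$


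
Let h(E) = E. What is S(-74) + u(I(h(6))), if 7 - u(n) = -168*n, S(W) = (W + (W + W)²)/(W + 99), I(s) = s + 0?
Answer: 9441/5 ≈ 1888.2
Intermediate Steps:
I(s) = s
S(W) = (W + 4*W²)/(99 + W) (S(W) = (W + (2*W)²)/(99 + W) = (W + 4*W²)/(99 + W))
u(n) = 7 + 168*n (u(n) = 7 - (-168)*n = 7 + 168*n)
S(-74) + u(I(h(6))) = -74*(1 + 4*(-74))/(99 - 74) + (7 + 168*6) = -74*(1 - 296)/25 + (7 + 1008) = -74*1/25*(-295) + 1015 = 4366/5 + 1015 = 9441/5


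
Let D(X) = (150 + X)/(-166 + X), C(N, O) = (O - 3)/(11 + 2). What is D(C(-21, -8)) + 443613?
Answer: 962194658/2169 ≈ 4.4361e+5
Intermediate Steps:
C(N, O) = -3/13 + O/13 (C(N, O) = (-3 + O)/13 = (-3 + O)*(1/13) = -3/13 + O/13)
D(X) = (150 + X)/(-166 + X)
D(C(-21, -8)) + 443613 = (150 + (-3/13 + (1/13)*(-8)))/(-166 + (-3/13 + (1/13)*(-8))) + 443613 = (150 + (-3/13 - 8/13))/(-166 + (-3/13 - 8/13)) + 443613 = (150 - 11/13)/(-166 - 11/13) + 443613 = (1939/13)/(-2169/13) + 443613 = -13/2169*1939/13 + 443613 = -1939/2169 + 443613 = 962194658/2169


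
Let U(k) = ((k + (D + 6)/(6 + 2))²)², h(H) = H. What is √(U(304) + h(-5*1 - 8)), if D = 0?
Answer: 17*√7640415537/16 ≈ 92873.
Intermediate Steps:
U(k) = (¾ + k)⁴ (U(k) = ((k + (0 + 6)/(6 + 2))²)² = ((k + 6/8)²)² = ((k + 6*(⅛))²)² = ((k + ¾)²)² = ((¾ + k)²)² = (¾ + k)⁴)
√(U(304) + h(-5*1 - 8)) = √((3 + 4*304)⁴/256 + (-5*1 - 8)) = √((3 + 1216)⁴/256 + (-5 - 8)) = √((1/256)*1219⁴ - 13) = √((1/256)*2208080093521 - 13) = √(2208080093521/256 - 13) = √(2208080090193/256) = 17*√7640415537/16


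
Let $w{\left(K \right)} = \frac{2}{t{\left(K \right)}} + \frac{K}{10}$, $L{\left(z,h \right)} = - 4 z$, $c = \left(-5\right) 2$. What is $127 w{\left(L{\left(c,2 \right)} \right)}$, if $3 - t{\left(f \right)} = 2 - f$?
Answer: $\frac{21082}{41} \approx 514.2$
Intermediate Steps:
$t{\left(f \right)} = 1 + f$ ($t{\left(f \right)} = 3 - \left(2 - f\right) = 3 + \left(-2 + f\right) = 1 + f$)
$c = -10$
$w{\left(K \right)} = \frac{2}{1 + K} + \frac{K}{10}$
$127 w{\left(L{\left(c,2 \right)} \right)} = 127 \frac{20 + \left(-4\right) \left(-10\right) \left(1 - -40\right)}{10 \left(1 - -40\right)} = 127 \frac{20 + 40 \left(1 + 40\right)}{10 \left(1 + 40\right)} = 127 \frac{20 + 40 \cdot 41}{10 \cdot 41} = 127 \cdot \frac{1}{10} \cdot \frac{1}{41} \left(20 + 1640\right) = 127 \cdot \frac{1}{10} \cdot \frac{1}{41} \cdot 1660 = 127 \cdot \frac{166}{41} = \frac{21082}{41}$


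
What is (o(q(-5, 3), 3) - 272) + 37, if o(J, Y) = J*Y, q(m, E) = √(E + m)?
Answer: -235 + 3*I*√2 ≈ -235.0 + 4.2426*I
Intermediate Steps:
(o(q(-5, 3), 3) - 272) + 37 = (√(3 - 5)*3 - 272) + 37 = (√(-2)*3 - 272) + 37 = ((I*√2)*3 - 272) + 37 = (3*I*√2 - 272) + 37 = (-272 + 3*I*√2) + 37 = -235 + 3*I*√2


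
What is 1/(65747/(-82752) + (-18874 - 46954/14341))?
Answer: -1186746432/22403480572703 ≈ -5.2972e-5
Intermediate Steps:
1/(65747/(-82752) + (-18874 - 46954/14341)) = 1/(65747*(-1/82752) + (-18874 - 46954/14341)) = 1/(-65747/82752 + (-18874 - 1*46954/14341)) = 1/(-65747/82752 + (-18874 - 46954/14341)) = 1/(-65747/82752 - 270718988/14341) = 1/(-22403480572703/1186746432) = -1186746432/22403480572703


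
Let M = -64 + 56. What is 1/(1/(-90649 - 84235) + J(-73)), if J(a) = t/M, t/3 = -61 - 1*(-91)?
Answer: -87442/983723 ≈ -0.088889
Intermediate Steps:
M = -8
t = 90 (t = 3*(-61 - 1*(-91)) = 3*(-61 + 91) = 3*30 = 90)
J(a) = -45/4 (J(a) = 90/(-8) = 90*(-1/8) = -45/4)
1/(1/(-90649 - 84235) + J(-73)) = 1/(1/(-90649 - 84235) - 45/4) = 1/(1/(-174884) - 45/4) = 1/(-1/174884 - 45/4) = 1/(-983723/87442) = -87442/983723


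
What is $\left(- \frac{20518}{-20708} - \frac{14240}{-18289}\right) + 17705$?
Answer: $\frac{3353030105541}{189364306} \approx 17707.0$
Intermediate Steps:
$\left(- \frac{20518}{-20708} - \frac{14240}{-18289}\right) + 17705 = \left(\left(-20518\right) \left(- \frac{1}{20708}\right) - - \frac{14240}{18289}\right) + 17705 = \left(\frac{10259}{10354} + \frac{14240}{18289}\right) + 17705 = \frac{335067811}{189364306} + 17705 = \frac{3353030105541}{189364306}$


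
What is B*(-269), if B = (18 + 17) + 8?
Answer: -11567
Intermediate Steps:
B = 43 (B = 35 + 8 = 43)
B*(-269) = 43*(-269) = -11567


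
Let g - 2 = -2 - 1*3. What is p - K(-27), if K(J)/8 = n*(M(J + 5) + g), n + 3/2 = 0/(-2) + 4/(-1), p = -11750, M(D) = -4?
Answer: -12058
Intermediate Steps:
g = -3 (g = 2 + (-2 - 1*3) = 2 + (-2 - 3) = 2 - 5 = -3)
n = -11/2 (n = -3/2 + (0/(-2) + 4/(-1)) = -3/2 + (0*(-1/2) + 4*(-1)) = -3/2 + (0 - 4) = -3/2 - 4 = -11/2 ≈ -5.5000)
K(J) = 308 (K(J) = 8*(-11*(-4 - 3)/2) = 8*(-11/2*(-7)) = 8*(77/2) = 308)
p - K(-27) = -11750 - 1*308 = -11750 - 308 = -12058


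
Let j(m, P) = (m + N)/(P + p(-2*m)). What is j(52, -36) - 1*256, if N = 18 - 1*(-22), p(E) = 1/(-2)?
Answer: -18872/73 ≈ -258.52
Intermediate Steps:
p(E) = -½
N = 40 (N = 18 + 22 = 40)
j(m, P) = (40 + m)/(-½ + P) (j(m, P) = (m + 40)/(P - ½) = (40 + m)/(-½ + P))
j(52, -36) - 1*256 = 2*(40 + 52)/(-1 + 2*(-36)) - 1*256 = 2*92/(-1 - 72) - 256 = 2*92/(-73) - 256 = 2*(-1/73)*92 - 256 = -184/73 - 256 = -18872/73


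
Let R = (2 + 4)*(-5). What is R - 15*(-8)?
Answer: 90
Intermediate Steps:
R = -30 (R = 6*(-5) = -30)
R - 15*(-8) = -30 - 15*(-8) = -30 + 120 = 90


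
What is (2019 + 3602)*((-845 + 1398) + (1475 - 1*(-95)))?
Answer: 11933383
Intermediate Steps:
(2019 + 3602)*((-845 + 1398) + (1475 - 1*(-95))) = 5621*(553 + (1475 + 95)) = 5621*(553 + 1570) = 5621*2123 = 11933383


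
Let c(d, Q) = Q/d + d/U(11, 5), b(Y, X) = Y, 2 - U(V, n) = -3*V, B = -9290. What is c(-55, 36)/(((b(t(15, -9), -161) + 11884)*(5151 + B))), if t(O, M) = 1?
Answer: 857/18938925775 ≈ 4.5251e-8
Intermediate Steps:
U(V, n) = 2 + 3*V (U(V, n) = 2 - (-3)*V = 2 + 3*V)
c(d, Q) = d/35 + Q/d (c(d, Q) = Q/d + d/(2 + 3*11) = Q/d + d/(2 + 33) = Q/d + d/35 = d/35 + Q/d)
c(-55, 36)/(((b(t(15, -9), -161) + 11884)*(5151 + B))) = ((1/35)*(-55) + 36/(-55))/(((1 + 11884)*(5151 - 9290))) = (-11/7 + 36*(-1/55))/((11885*(-4139))) = (-11/7 - 36/55)/(-49192015) = -857/385*(-1/49192015) = 857/18938925775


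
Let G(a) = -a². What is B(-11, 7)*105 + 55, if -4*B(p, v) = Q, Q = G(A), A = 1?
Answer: 325/4 ≈ 81.250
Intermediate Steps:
Q = -1 (Q = -1*1² = -1*1 = -1)
B(p, v) = ¼ (B(p, v) = -¼*(-1) = ¼)
B(-11, 7)*105 + 55 = (¼)*105 + 55 = 105/4 + 55 = 325/4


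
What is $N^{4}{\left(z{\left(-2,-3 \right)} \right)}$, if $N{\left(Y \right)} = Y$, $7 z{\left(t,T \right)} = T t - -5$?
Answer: $\frac{14641}{2401} \approx 6.0979$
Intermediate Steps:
$z{\left(t,T \right)} = \frac{5}{7} + \frac{T t}{7}$ ($z{\left(t,T \right)} = \frac{T t - -5}{7} = \frac{T t + 5}{7} = \frac{5 + T t}{7} = \frac{5}{7} + \frac{T t}{7}$)
$N^{4}{\left(z{\left(-2,-3 \right)} \right)} = \left(\frac{5}{7} + \frac{1}{7} \left(-3\right) \left(-2\right)\right)^{4} = \left(\frac{5}{7} + \frac{6}{7}\right)^{4} = \left(\frac{11}{7}\right)^{4} = \frac{14641}{2401}$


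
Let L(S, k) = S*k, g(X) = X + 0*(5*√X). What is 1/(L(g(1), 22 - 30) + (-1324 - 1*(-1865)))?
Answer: 1/533 ≈ 0.0018762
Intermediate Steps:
g(X) = X (g(X) = X + 0 = X)
1/(L(g(1), 22 - 30) + (-1324 - 1*(-1865))) = 1/(1*(22 - 30) + (-1324 - 1*(-1865))) = 1/(1*(-8) + (-1324 + 1865)) = 1/(-8 + 541) = 1/533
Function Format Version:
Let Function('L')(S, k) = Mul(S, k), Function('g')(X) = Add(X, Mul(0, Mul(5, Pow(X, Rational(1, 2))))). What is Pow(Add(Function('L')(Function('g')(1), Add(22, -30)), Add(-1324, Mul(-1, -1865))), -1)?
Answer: Rational(1, 533) ≈ 0.0018762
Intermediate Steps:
Function('g')(X) = X (Function('g')(X) = Add(X, 0) = X)
Pow(Add(Function('L')(Function('g')(1), Add(22, -30)), Add(-1324, Mul(-1, -1865))), -1) = Pow(Add(Mul(1, Add(22, -30)), Add(-1324, Mul(-1, -1865))), -1) = Pow(Add(Mul(1, -8), Add(-1324, 1865)), -1) = Pow(Add(-8, 541), -1) = Pow(533, -1) = Rational(1, 533)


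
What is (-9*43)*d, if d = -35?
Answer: 13545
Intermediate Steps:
(-9*43)*d = -9*43*(-35) = -387*(-35) = 13545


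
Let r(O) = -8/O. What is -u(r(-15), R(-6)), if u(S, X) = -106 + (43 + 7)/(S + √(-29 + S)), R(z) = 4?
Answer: 679714/6469 + 750*I*√6405/6469 ≈ 105.07 + 9.2786*I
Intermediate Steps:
u(S, X) = -106 + 50/(S + √(-29 + S))
-u(r(-15), R(-6)) = -2*(25 - (-424)/(-15) - 53*√(-29 - 8/(-15)))/(-8/(-15) + √(-29 - 8/(-15))) = -2*(25 - (-424)*(-1)/15 - 53*√(-29 - 8*(-1/15)))/(-8*(-1/15) + √(-29 - 8*(-1/15))) = -2*(25 - 53*8/15 - 53*√(-29 + 8/15))/(8/15 + √(-29 + 8/15)) = -2*(25 - 424/15 - 53*I*√6405/15)/(8/15 + √(-427/15)) = -2*(25 - 424/15 - 53*I*√6405/15)/(8/15 + I*√6405/15) = -2*(-49/15 - 53*I*√6405/15)/(8/15 + I*√6405/15)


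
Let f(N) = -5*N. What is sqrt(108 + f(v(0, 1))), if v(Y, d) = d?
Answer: sqrt(103) ≈ 10.149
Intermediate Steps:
sqrt(108 + f(v(0, 1))) = sqrt(108 - 5*1) = sqrt(108 - 5) = sqrt(103)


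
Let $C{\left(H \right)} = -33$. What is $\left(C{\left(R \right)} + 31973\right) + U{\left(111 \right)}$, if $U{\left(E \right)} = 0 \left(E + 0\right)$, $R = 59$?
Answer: $31940$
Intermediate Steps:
$U{\left(E \right)} = 0$ ($U{\left(E \right)} = 0 E = 0$)
$\left(C{\left(R \right)} + 31973\right) + U{\left(111 \right)} = \left(-33 + 31973\right) + 0 = 31940 + 0 = 31940$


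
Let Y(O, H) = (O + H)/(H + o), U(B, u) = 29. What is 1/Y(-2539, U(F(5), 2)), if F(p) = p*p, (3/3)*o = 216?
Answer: -49/502 ≈ -0.097610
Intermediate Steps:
o = 216
F(p) = p**2
Y(O, H) = (H + O)/(216 + H) (Y(O, H) = (O + H)/(H + 216) = (H + O)/(216 + H))
1/Y(-2539, U(F(5), 2)) = 1/((29 - 2539)/(216 + 29)) = 1/(-2510/245) = 1/((1/245)*(-2510)) = 1/(-502/49) = -49/502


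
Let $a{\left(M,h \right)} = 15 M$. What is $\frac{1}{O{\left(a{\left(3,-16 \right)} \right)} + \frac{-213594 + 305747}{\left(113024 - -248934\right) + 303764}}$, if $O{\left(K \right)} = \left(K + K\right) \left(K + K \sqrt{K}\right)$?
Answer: $- \frac{1794963762479666}{319851113280919789991} + \frac{5384707242600600 \sqrt{5}}{319851113280919789991} \approx 3.2032 \cdot 10^{-5}$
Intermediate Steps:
$O{\left(K \right)} = 2 K \left(K + K^{\frac{3}{2}}\right)$
$\frac{1}{O{\left(a{\left(3,-16 \right)} \right)} + \frac{-213594 + 305747}{\left(113024 - -248934\right) + 303764}} = \frac{1}{\left(2 \left(15 \cdot 3\right)^{2} + 2 \left(15 \cdot 3\right)^{\frac{5}{2}}\right) + \frac{-213594 + 305747}{\left(113024 - -248934\right) + 303764}} = \frac{1}{\left(2 \cdot 45^{2} + 2 \cdot 45^{\frac{5}{2}}\right) + \frac{92153}{\left(113024 + 248934\right) + 303764}} = \frac{1}{\left(2 \cdot 2025 + 2 \cdot 6075 \sqrt{5}\right) + \frac{92153}{361958 + 303764}} = \frac{1}{\left(4050 + 12150 \sqrt{5}\right) + \frac{92153}{665722}} = \frac{1}{\frac{2696266253}{665722} + 12150 \sqrt{5}}$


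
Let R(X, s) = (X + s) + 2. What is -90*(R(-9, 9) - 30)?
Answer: 2520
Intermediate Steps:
R(X, s) = 2 + X + s
-90*(R(-9, 9) - 30) = -90*((2 - 9 + 9) - 30) = -90*(2 - 30) = -90*(-28) = 2520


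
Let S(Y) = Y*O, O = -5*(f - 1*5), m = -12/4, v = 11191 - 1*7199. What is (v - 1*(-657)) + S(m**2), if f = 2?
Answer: 4784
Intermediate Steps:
v = 3992 (v = 11191 - 7199 = 3992)
m = -3 (m = -12*1/4 = -3)
O = 15 (O = -5*(2 - 1*5) = -5*(2 - 5) = -5*(-3) = 15)
S(Y) = 15*Y (S(Y) = Y*15 = 15*Y)
(v - 1*(-657)) + S(m**2) = (3992 - 1*(-657)) + 15*(-3)**2 = (3992 + 657) + 15*9 = 4649 + 135 = 4784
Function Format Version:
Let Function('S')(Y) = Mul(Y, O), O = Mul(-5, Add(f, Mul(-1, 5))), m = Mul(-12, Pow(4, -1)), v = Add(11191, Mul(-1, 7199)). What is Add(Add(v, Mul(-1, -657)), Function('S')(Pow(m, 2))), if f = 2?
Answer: 4784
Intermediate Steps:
v = 3992 (v = Add(11191, -7199) = 3992)
m = -3 (m = Mul(-12, Rational(1, 4)) = -3)
O = 15 (O = Mul(-5, Add(2, Mul(-1, 5))) = Mul(-5, Add(2, -5)) = Mul(-5, -3) = 15)
Function('S')(Y) = Mul(15, Y) (Function('S')(Y) = Mul(Y, 15) = Mul(15, Y))
Add(Add(v, Mul(-1, -657)), Function('S')(Pow(m, 2))) = Add(Add(3992, Mul(-1, -657)), Mul(15, Pow(-3, 2))) = Add(Add(3992, 657), Mul(15, 9)) = Add(4649, 135) = 4784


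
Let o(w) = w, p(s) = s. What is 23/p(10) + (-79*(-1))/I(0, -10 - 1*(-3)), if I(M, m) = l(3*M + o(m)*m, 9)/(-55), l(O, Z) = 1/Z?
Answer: -391027/10 ≈ -39103.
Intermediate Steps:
I(M, m) = -1/495 (I(M, m) = 1/(9*(-55)) = (⅑)*(-1/55) = -1/495)
23/p(10) + (-79*(-1))/I(0, -10 - 1*(-3)) = 23/10 + (-79*(-1))/(-1/495) = 23*(⅒) + 79*(-495) = 23/10 - 39105 = -391027/10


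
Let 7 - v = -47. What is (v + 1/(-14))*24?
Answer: 9060/7 ≈ 1294.3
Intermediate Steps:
v = 54 (v = 7 - 1*(-47) = 7 + 47 = 54)
(v + 1/(-14))*24 = (54 + 1/(-14))*24 = (54 - 1/14)*24 = (755/14)*24 = 9060/7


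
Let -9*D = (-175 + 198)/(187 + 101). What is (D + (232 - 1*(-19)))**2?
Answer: 423240023761/6718464 ≈ 62997.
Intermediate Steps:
D = -23/2592 (D = -(-175 + 198)/(9*(187 + 101)) = -23/(9*288) = -1/9*23/288 = -23/2592 ≈ -0.0088735)
(D + (232 - 1*(-19)))**2 = (-23/2592 + (232 - 1*(-19)))**2 = (-23/2592 + (232 + 19))**2 = (-23/2592 + 251)**2 = (650569/2592)**2 = 423240023761/6718464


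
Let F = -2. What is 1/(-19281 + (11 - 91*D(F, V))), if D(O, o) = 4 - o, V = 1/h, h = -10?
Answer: -10/196431 ≈ -5.0908e-5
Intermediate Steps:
V = -⅒ (V = 1/(-10) = -⅒ ≈ -0.10000)
1/(-19281 + (11 - 91*D(F, V))) = 1/(-19281 + (11 - 91*(4 - 1*(-⅒)))) = 1/(-19281 + (11 - 91*(4 + ⅒))) = 1/(-19281 + (11 - 91*41/10)) = 1/(-19281 + (11 - 3731/10)) = 1/(-19281 - 3621/10) = 1/(-196431/10) = -10/196431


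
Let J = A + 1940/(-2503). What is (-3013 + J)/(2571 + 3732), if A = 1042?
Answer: -4935353/15776409 ≈ -0.31283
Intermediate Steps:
J = 2606186/2503 (J = 1042 + 1940/(-2503) = 1042 + 1940*(-1/2503) = 1042 - 1940/2503 = 2606186/2503 ≈ 1041.2)
(-3013 + J)/(2571 + 3732) = (-3013 + 2606186/2503)/(2571 + 3732) = -4935353/2503/6303 = -4935353/2503*1/6303 = -4935353/15776409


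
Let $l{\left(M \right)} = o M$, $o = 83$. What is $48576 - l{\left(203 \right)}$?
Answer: $31727$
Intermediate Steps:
$l{\left(M \right)} = 83 M$
$48576 - l{\left(203 \right)} = 48576 - 83 \cdot 203 = 48576 - 16849 = 31727$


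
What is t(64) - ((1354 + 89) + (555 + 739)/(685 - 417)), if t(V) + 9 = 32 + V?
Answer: -182351/134 ≈ -1360.8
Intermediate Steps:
t(V) = 23 + V (t(V) = -9 + (32 + V) = 23 + V)
t(64) - ((1354 + 89) + (555 + 739)/(685 - 417)) = (23 + 64) - ((1354 + 89) + (555 + 739)/(685 - 417)) = 87 - (1443 + 1294/268) = 87 - (1443 + 1294*(1/268)) = 87 - (1443 + 647/134) = 87 - 1*194009/134 = 87 - 194009/134 = -182351/134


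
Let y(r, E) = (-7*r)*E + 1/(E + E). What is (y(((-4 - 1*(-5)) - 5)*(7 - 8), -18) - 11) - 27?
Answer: 16775/36 ≈ 465.97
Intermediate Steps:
y(r, E) = 1/(2*E) - 7*E*r (y(r, E) = -7*E*r + 1/(2*E) = 1/(2*E) - 7*E*r)
(y(((-4 - 1*(-5)) - 5)*(7 - 8), -18) - 11) - 27 = (((1/2)/(-18) - 7*(-18)*((-4 - 1*(-5)) - 5)*(7 - 8)) - 11) - 27 = (((1/2)*(-1/18) - 7*(-18)*((-4 + 5) - 5)*(-1)) - 11) - 27 = ((-1/36 - 7*(-18)*(1 - 5)*(-1)) - 11) - 27 = ((-1/36 - 7*(-18)*(-4*(-1))) - 11) - 27 = ((-1/36 - 7*(-18)*4) - 11) - 27 = ((-1/36 + 504) - 11) - 27 = (18143/36 - 11) - 27 = 17747/36 - 27 = 16775/36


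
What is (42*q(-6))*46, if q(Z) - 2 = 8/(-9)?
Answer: 6440/3 ≈ 2146.7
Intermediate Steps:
q(Z) = 10/9 (q(Z) = 2 + 8/(-9) = 2 + 8*(-1/9) = 2 - 8/9 = 10/9)
(42*q(-6))*46 = (42*(10/9))*46 = (140/3)*46 = 6440/3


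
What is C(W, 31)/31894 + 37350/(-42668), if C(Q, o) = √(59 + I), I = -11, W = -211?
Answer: -18675/21334 + 2*√3/15947 ≈ -0.87515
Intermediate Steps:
C(Q, o) = 4*√3 (C(Q, o) = √(59 - 11) = √48 = 4*√3)
C(W, 31)/31894 + 37350/(-42668) = (4*√3)/31894 + 37350/(-42668) = (4*√3)*(1/31894) + 37350*(-1/42668) = 2*√3/15947 - 18675/21334 = -18675/21334 + 2*√3/15947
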